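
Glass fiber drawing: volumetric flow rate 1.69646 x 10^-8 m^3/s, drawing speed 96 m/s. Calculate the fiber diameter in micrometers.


Cross-sectional area from continuity:
  A = Q / v = 1.69646 x 10^-8 / 96 = 1.767146 x 10^-10 m^2
Diameter from circular cross-section:
  d = sqrt(4A / pi) * 10^6 (m -> um)
  d = sqrt(4 * 1.767146 x 10^-10 / pi) * 10^6 = 15.0 um

15.0 um


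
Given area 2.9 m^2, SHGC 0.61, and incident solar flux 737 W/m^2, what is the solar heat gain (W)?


Solar heat gain: Q = Area * SHGC * Irradiance
  Q = 2.9 * 0.61 * 737 = 1303.8 W

1303.8 W


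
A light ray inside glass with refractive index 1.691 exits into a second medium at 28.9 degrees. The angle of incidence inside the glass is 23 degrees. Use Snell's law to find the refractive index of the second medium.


Apply Snell's law: n1 * sin(theta1) = n2 * sin(theta2)
  n2 = n1 * sin(theta1) / sin(theta2)
  sin(23) = 0.390731
  sin(28.9) = 0.483282
  n2 = 1.691 * 0.390731 / 0.483282 = 1.3672

1.3672


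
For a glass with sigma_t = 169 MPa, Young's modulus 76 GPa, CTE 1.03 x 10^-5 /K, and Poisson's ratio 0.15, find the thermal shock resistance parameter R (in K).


Thermal shock resistance: R = sigma * (1 - nu) / (E * alpha)
  Numerator = 169 * (1 - 0.15) = 143.65
  Denominator = 76 * 1000 * (1.03 x 10^-5) = 0.7828
  R = 143.65 / 0.7828 = 183.5 K

183.5 K


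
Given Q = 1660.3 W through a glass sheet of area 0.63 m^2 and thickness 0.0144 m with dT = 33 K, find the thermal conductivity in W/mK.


Fourier's law rearranged: k = Q * t / (A * dT)
  Numerator = 1660.3 * 0.0144 = 23.90832
  Denominator = 0.63 * 33 = 20.79
  k = 23.90832 / 20.79 = 1.15 W/mK

1.15 W/mK


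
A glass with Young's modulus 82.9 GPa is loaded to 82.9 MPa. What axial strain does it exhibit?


Rearrange E = sigma / epsilon:
  epsilon = sigma / E
  E (MPa) = 82.9 * 1000 = 82900
  epsilon = 82.9 / 82900 = 0.001

0.001


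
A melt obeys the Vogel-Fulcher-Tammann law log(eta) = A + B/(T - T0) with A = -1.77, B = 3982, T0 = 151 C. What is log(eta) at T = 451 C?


VFT equation: log(eta) = A + B / (T - T0)
  T - T0 = 451 - 151 = 300
  B / (T - T0) = 3982 / 300 = 13.273
  log(eta) = -1.77 + 13.273 = 11.503

11.503


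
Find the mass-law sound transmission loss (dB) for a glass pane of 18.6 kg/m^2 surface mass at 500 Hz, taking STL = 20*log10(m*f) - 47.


Mass law: STL = 20 * log10(m * f) - 47
  m * f = 18.6 * 500 = 9300
  log10(9300) = 3.96848
  STL = 20 * 3.96848 - 47 = 79.3696 - 47 = 32.4 dB

32.4 dB


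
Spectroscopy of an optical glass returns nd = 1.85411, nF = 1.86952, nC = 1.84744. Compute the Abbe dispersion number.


Abbe number formula: Vd = (nd - 1) / (nF - nC)
  nd - 1 = 1.85411 - 1 = 0.85411
  nF - nC = 1.86952 - 1.84744 = 0.02208
  Vd = 0.85411 / 0.02208 = 38.68

38.68


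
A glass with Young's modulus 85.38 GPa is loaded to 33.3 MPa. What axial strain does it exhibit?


Rearrange E = sigma / epsilon:
  epsilon = sigma / E
  E (MPa) = 85.38 * 1000 = 85380
  epsilon = 33.3 / 85380 = 0.00039

0.00039


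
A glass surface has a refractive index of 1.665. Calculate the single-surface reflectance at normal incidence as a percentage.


Fresnel reflectance at normal incidence:
  R = ((n - 1)/(n + 1))^2
  (n - 1)/(n + 1) = (1.665 - 1)/(1.665 + 1) = 0.249531
  R = 0.249531^2 = 0.0622657
  R(%) = 0.0622657 * 100 = 6.227%

6.227%


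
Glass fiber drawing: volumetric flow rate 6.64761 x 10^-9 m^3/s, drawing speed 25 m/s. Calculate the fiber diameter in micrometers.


Cross-sectional area from continuity:
  A = Q / v = 6.64761 x 10^-9 / 25 = 2.659044 x 10^-10 m^2
Diameter from circular cross-section:
  d = sqrt(4A / pi) * 10^6 (m -> um)
  d = sqrt(4 * 2.659044 x 10^-10 / pi) * 10^6 = 18.4 um

18.4 um


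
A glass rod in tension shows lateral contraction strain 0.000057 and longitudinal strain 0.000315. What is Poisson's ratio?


Poisson's ratio: nu = lateral strain / axial strain
  nu = 0.000057 / 0.000315 = 0.181

0.181


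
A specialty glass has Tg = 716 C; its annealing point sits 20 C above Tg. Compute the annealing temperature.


The annealing temperature is Tg plus the offset:
  T_anneal = 716 + 20 = 736 C

736 C


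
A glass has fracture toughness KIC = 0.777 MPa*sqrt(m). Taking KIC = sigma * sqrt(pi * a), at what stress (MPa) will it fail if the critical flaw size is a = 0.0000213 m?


Rearrange KIC = sigma * sqrt(pi * a):
  sigma = KIC / sqrt(pi * a)
  sqrt(pi * 0.0000213) = 0.00818
  sigma = 0.777 / 0.00818 = 94.99 MPa

94.99 MPa


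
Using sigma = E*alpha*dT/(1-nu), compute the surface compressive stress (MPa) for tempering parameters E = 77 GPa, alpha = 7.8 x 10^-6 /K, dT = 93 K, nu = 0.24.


Tempering stress: sigma = E * alpha * dT / (1 - nu)
  E (MPa) = 77 * 1000 = 77000
  Numerator = 77000 * (7.8 x 10^-6) * 93 = 55.8558
  Denominator = 1 - 0.24 = 0.76
  sigma = 55.8558 / 0.76 = 73.5 MPa

73.5 MPa


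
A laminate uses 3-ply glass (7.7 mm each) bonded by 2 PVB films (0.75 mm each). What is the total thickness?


Total thickness = glass contribution + PVB contribution
  Glass: 3 * 7.7 = 23.1 mm
  PVB: 2 * 0.75 = 1.5 mm
  Total = 23.1 + 1.5 = 24.6 mm

24.6 mm


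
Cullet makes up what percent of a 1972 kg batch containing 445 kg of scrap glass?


Cullet ratio = (cullet mass / total batch mass) * 100
  Ratio = 445 / 1972 * 100 = 22.57%

22.57%


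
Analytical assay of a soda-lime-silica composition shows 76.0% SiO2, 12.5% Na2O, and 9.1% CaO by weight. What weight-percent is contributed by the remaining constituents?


Sum the three major oxides:
  SiO2 + Na2O + CaO = 76.0 + 12.5 + 9.1 = 97.6%
Subtract from 100%:
  Others = 100 - 97.6 = 2.4%

2.4%


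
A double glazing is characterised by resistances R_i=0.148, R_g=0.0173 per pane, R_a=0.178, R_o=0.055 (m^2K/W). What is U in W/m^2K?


Total thermal resistance (series):
  R_total = R_in + R_glass + R_air + R_glass + R_out
  R_total = 0.148 + 0.0173 + 0.178 + 0.0173 + 0.055 = 0.4156 m^2K/W
U-value = 1 / R_total = 1 / 0.4156 = 2.406 W/m^2K

2.406 W/m^2K


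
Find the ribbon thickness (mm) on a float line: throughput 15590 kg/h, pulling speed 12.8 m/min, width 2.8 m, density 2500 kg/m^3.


Ribbon cross-section from mass balance:
  Volume rate = throughput / density = 15590 / 2500 = 6.236 m^3/h
  thickness = volume rate / (speed * 60 * width), i.e.
  thickness = throughput / (60 * speed * width * density) * 1000
  thickness = 15590 / (60 * 12.8 * 2.8 * 2500) * 1000 = 2.9 mm

2.9 mm


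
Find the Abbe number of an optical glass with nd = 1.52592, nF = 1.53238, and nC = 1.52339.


Abbe number formula: Vd = (nd - 1) / (nF - nC)
  nd - 1 = 1.52592 - 1 = 0.52592
  nF - nC = 1.53238 - 1.52339 = 0.00899
  Vd = 0.52592 / 0.00899 = 58.5

58.5


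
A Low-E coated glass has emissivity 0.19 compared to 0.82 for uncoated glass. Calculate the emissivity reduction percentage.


Percentage reduction = (1 - coated/uncoated) * 100
  Ratio = 0.19 / 0.82 = 0.2317
  Reduction = (1 - 0.2317) * 100 = 76.8%

76.8%


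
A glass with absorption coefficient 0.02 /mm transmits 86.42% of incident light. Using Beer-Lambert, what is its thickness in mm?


Rearrange T = exp(-alpha * thickness):
  thickness = -ln(T) / alpha
  T = 86.42/100 = 0.8642
  ln(T) = -0.14595
  -ln(T) = 0.14595
  thickness = 0.14595 / 0.02 = 7.3 mm

7.3 mm


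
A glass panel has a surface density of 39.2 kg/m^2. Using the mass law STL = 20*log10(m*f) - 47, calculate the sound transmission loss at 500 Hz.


Mass law: STL = 20 * log10(m * f) - 47
  m * f = 39.2 * 500 = 19600
  log10(19600) = 4.29226
  STL = 20 * 4.29226 - 47 = 85.8452 - 47 = 38.8 dB

38.8 dB


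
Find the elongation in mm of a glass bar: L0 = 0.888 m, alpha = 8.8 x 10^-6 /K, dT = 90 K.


Thermal expansion formula: dL = alpha * L0 * dT
  dL = (8.8 x 10^-6) * 0.888 * 90 = 0.0007033 m
Convert to mm: 0.0007033 * 1000 = 0.7033 mm

0.7033 mm


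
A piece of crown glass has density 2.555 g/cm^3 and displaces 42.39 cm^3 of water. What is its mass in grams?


Rearrange rho = m / V:
  m = rho * V
  m = 2.555 * 42.39 = 108.306 g

108.306 g


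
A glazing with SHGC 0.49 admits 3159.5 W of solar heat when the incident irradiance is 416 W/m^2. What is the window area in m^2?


Rearrange Q = Area * SHGC * Irradiance:
  Area = Q / (SHGC * Irradiance)
  Area = 3159.5 / (0.49 * 416) = 15.5 m^2

15.5 m^2


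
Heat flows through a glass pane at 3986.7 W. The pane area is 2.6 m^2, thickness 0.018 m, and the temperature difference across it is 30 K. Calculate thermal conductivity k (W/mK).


Fourier's law rearranged: k = Q * t / (A * dT)
  Numerator = 3986.7 * 0.018 = 71.7606
  Denominator = 2.6 * 30 = 78.0
  k = 71.7606 / 78.0 = 0.92 W/mK

0.92 W/mK


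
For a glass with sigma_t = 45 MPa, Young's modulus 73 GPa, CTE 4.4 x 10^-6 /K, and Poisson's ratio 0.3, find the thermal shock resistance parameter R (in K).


Thermal shock resistance: R = sigma * (1 - nu) / (E * alpha)
  Numerator = 45 * (1 - 0.3) = 31.5
  Denominator = 73 * 1000 * (4.4 x 10^-6) = 0.3212
  R = 31.5 / 0.3212 = 98.1 K

98.1 K


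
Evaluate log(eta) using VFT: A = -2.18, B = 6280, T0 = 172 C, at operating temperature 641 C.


VFT equation: log(eta) = A + B / (T - T0)
  T - T0 = 641 - 172 = 469
  B / (T - T0) = 6280 / 469 = 13.39
  log(eta) = -2.18 + 13.39 = 11.21

11.21


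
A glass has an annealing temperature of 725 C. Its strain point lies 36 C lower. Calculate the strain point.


Strain point = annealing point - difference:
  T_strain = 725 - 36 = 689 C

689 C


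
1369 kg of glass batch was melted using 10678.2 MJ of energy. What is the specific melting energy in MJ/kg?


Rearrange E = m * s for s:
  s = E / m
  s = 10678.2 / 1369 = 7.8 MJ/kg

7.8 MJ/kg


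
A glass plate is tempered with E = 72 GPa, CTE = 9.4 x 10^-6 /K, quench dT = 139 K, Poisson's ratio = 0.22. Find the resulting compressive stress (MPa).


Tempering stress: sigma = E * alpha * dT / (1 - nu)
  E (MPa) = 72 * 1000 = 72000
  Numerator = 72000 * (9.4 x 10^-6) * 139 = 94.0752
  Denominator = 1 - 0.22 = 0.78
  sigma = 94.0752 / 0.78 = 120.6 MPa

120.6 MPa


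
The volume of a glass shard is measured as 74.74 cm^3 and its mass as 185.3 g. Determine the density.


Use the definition of density:
  rho = mass / volume
  rho = 185.3 / 74.74 = 2.479 g/cm^3

2.479 g/cm^3


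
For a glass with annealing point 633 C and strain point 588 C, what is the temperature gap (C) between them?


Gap = T_anneal - T_strain:
  gap = 633 - 588 = 45 C

45 C


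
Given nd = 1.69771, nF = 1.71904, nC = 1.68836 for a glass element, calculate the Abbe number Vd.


Abbe number formula: Vd = (nd - 1) / (nF - nC)
  nd - 1 = 1.69771 - 1 = 0.69771
  nF - nC = 1.71904 - 1.68836 = 0.03068
  Vd = 0.69771 / 0.03068 = 22.74

22.74


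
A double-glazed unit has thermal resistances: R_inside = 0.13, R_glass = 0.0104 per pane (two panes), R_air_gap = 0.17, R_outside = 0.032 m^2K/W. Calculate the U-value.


Total thermal resistance (series):
  R_total = R_in + R_glass + R_air + R_glass + R_out
  R_total = 0.13 + 0.0104 + 0.17 + 0.0104 + 0.032 = 0.3528 m^2K/W
U-value = 1 / R_total = 1 / 0.3528 = 2.834 W/m^2K

2.834 W/m^2K


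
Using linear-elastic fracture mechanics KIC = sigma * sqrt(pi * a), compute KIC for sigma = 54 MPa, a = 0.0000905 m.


Fracture toughness: KIC = sigma * sqrt(pi * a)
  pi * a = pi * 0.0000905 = 0.000284314
  sqrt(pi * a) = 0.016862
  KIC = 54 * 0.016862 = 0.911 MPa*sqrt(m)

0.911 MPa*sqrt(m)


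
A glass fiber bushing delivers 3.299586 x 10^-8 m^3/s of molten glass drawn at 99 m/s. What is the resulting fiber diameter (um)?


Cross-sectional area from continuity:
  A = Q / v = 3.299586 x 10^-8 / 99 = 3.332915 x 10^-10 m^2
Diameter from circular cross-section:
  d = sqrt(4A / pi) * 10^6 (m -> um)
  d = sqrt(4 * 3.332915 x 10^-10 / pi) * 10^6 = 20.6 um

20.6 um


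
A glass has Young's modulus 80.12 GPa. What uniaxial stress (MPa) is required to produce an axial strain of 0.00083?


Rearrange E = sigma / epsilon:
  sigma = E * epsilon
  E (MPa) = 80.12 * 1000 = 80120
  sigma = 80120 * 0.00083 = 66.5 MPa

66.5 MPa


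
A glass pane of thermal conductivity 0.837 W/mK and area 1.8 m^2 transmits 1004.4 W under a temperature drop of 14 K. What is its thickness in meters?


Fourier's law: t = k * A * dT / Q
  t = 0.837 * 1.8 * 14 / 1004.4
  t = 21.0924 / 1004.4 = 0.021 m

0.021 m


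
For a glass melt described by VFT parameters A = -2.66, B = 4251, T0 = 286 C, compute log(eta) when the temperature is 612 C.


VFT equation: log(eta) = A + B / (T - T0)
  T - T0 = 612 - 286 = 326
  B / (T - T0) = 4251 / 326 = 13.04
  log(eta) = -2.66 + 13.04 = 10.38

10.38


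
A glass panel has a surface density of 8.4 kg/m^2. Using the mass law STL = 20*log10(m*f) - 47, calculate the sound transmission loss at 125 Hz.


Mass law: STL = 20 * log10(m * f) - 47
  m * f = 8.4 * 125 = 1050
  log10(1050) = 3.02119
  STL = 20 * 3.02119 - 47 = 60.4238 - 47 = 13.4 dB

13.4 dB


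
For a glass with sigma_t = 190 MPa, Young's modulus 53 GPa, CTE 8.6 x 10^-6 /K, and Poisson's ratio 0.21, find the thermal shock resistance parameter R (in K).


Thermal shock resistance: R = sigma * (1 - nu) / (E * alpha)
  Numerator = 190 * (1 - 0.21) = 150.1
  Denominator = 53 * 1000 * (8.6 x 10^-6) = 0.4558
  R = 150.1 / 0.4558 = 329.3 K

329.3 K


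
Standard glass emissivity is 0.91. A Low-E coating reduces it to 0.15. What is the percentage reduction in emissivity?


Percentage reduction = (1 - coated/uncoated) * 100
  Ratio = 0.15 / 0.91 = 0.1648
  Reduction = (1 - 0.1648) * 100 = 83.5%

83.5%


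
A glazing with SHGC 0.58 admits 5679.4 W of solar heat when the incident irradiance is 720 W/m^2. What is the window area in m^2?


Rearrange Q = Area * SHGC * Irradiance:
  Area = Q / (SHGC * Irradiance)
  Area = 5679.4 / (0.58 * 720) = 13.6 m^2

13.6 m^2


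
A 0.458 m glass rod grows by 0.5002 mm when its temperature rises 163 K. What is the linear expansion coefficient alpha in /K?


Rearrange dL = alpha * L0 * dT for alpha:
  alpha = dL / (L0 * dT)
  alpha = (0.5002 / 1000) / (0.458 * 163) = 0.0000067 /K = 6.7 x 10^-6 /K

6.7 x 10^-6 /K


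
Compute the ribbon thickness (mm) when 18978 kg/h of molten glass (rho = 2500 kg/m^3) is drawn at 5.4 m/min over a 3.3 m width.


Ribbon cross-section from mass balance:
  Volume rate = throughput / density = 18978 / 2500 = 7.5912 m^3/h
  thickness = volume rate / (speed * 60 * width), i.e.
  thickness = throughput / (60 * speed * width * density) * 1000
  thickness = 18978 / (60 * 5.4 * 3.3 * 2500) * 1000 = 7.1 mm

7.1 mm


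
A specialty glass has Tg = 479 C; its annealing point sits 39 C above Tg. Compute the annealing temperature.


The annealing temperature is Tg plus the offset:
  T_anneal = 479 + 39 = 518 C

518 C


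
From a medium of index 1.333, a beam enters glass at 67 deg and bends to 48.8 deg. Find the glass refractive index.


Apply Snell's law: n1 * sin(theta1) = n2 * sin(theta2)
  n2 = n1 * sin(theta1) / sin(theta2)
  sin(67) = 0.920505
  sin(48.8) = 0.752415
  n2 = 1.333 * 0.920505 / 0.752415 = 1.6308

1.6308


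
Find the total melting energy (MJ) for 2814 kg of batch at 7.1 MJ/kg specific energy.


Total energy = mass * specific energy
  E = 2814 * 7.1 = 19979.4 MJ

19979.4 MJ


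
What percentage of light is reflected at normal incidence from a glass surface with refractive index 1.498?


Fresnel reflectance at normal incidence:
  R = ((n - 1)/(n + 1))^2
  (n - 1)/(n + 1) = (1.498 - 1)/(1.498 + 1) = 0.199359
  R = 0.199359^2 = 0.039744
  R(%) = 0.039744 * 100 = 3.974%

3.974%


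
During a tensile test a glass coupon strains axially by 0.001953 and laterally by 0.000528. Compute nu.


Poisson's ratio: nu = lateral strain / axial strain
  nu = 0.000528 / 0.001953 = 0.2704

0.2704


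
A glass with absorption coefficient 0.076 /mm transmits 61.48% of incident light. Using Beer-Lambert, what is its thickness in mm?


Rearrange T = exp(-alpha * thickness):
  thickness = -ln(T) / alpha
  T = 61.48/100 = 0.6148
  ln(T) = -0.48646
  -ln(T) = 0.48646
  thickness = 0.48646 / 0.076 = 6.4 mm

6.4 mm


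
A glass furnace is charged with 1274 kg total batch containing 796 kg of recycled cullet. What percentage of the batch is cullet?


Cullet ratio = (cullet mass / total batch mass) * 100
  Ratio = 796 / 1274 * 100 = 62.48%

62.48%


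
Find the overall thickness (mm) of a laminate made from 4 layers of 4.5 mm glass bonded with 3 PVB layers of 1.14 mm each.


Total thickness = glass contribution + PVB contribution
  Glass: 4 * 4.5 = 18.0 mm
  PVB: 3 * 1.14 = 3.42 mm
  Total = 18.0 + 3.42 = 21.42 mm

21.42 mm


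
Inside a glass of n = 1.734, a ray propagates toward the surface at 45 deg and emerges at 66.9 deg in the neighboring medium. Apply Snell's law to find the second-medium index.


Apply Snell's law: n1 * sin(theta1) = n2 * sin(theta2)
  n2 = n1 * sin(theta1) / sin(theta2)
  sin(45) = 0.707107
  sin(66.9) = 0.919821
  n2 = 1.734 * 0.707107 / 0.919821 = 1.333

1.333


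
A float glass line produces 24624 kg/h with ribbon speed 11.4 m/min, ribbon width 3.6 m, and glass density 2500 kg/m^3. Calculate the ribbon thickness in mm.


Ribbon cross-section from mass balance:
  Volume rate = throughput / density = 24624 / 2500 = 9.8496 m^3/h
  thickness = volume rate / (speed * 60 * width), i.e.
  thickness = throughput / (60 * speed * width * density) * 1000
  thickness = 24624 / (60 * 11.4 * 3.6 * 2500) * 1000 = 4.0 mm

4.0 mm


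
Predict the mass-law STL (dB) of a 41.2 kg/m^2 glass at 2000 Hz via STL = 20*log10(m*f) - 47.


Mass law: STL = 20 * log10(m * f) - 47
  m * f = 41.2 * 2000 = 82400
  log10(82400) = 4.91593
  STL = 20 * 4.91593 - 47 = 98.3186 - 47 = 51.3 dB

51.3 dB


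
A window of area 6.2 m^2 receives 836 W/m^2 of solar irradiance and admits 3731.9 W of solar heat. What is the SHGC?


Rearrange Q = Area * SHGC * Irradiance:
  SHGC = Q / (Area * Irradiance)
  SHGC = 3731.9 / (6.2 * 836) = 0.72

0.72


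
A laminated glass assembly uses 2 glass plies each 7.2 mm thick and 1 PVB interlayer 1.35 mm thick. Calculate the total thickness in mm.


Total thickness = glass contribution + PVB contribution
  Glass: 2 * 7.2 = 14.4 mm
  PVB: 1 * 1.35 = 1.35 mm
  Total = 14.4 + 1.35 = 15.75 mm

15.75 mm


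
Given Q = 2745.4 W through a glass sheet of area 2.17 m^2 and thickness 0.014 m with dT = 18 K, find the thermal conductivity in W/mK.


Fourier's law rearranged: k = Q * t / (A * dT)
  Numerator = 2745.4 * 0.014 = 38.4356
  Denominator = 2.17 * 18 = 39.06
  k = 38.4356 / 39.06 = 0.984 W/mK

0.984 W/mK


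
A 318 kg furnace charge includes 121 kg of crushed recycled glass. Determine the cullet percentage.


Cullet ratio = (cullet mass / total batch mass) * 100
  Ratio = 121 / 318 * 100 = 38.05%

38.05%


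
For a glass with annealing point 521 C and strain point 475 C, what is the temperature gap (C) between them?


Gap = T_anneal - T_strain:
  gap = 521 - 475 = 46 C

46 C


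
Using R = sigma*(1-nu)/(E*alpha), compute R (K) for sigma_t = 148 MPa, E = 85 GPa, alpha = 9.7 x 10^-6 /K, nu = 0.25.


Thermal shock resistance: R = sigma * (1 - nu) / (E * alpha)
  Numerator = 148 * (1 - 0.25) = 111.0
  Denominator = 85 * 1000 * (9.7 x 10^-6) = 0.8245
  R = 111.0 / 0.8245 = 134.6 K

134.6 K


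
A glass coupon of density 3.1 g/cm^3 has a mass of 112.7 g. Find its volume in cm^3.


Rearrange rho = m / V:
  V = m / rho
  V = 112.7 / 3.1 = 36.355 cm^3

36.355 cm^3


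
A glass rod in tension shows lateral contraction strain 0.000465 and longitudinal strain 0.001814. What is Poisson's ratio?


Poisson's ratio: nu = lateral strain / axial strain
  nu = 0.000465 / 0.001814 = 0.2563

0.2563


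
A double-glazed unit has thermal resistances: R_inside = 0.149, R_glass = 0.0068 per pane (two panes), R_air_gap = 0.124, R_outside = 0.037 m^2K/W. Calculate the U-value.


Total thermal resistance (series):
  R_total = R_in + R_glass + R_air + R_glass + R_out
  R_total = 0.149 + 0.0068 + 0.124 + 0.0068 + 0.037 = 0.3236 m^2K/W
U-value = 1 / R_total = 1 / 0.3236 = 3.09 W/m^2K

3.09 W/m^2K


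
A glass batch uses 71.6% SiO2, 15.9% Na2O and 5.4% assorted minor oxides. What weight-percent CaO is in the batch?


Pieces sum to 100%:
  CaO = 100 - (SiO2 + Na2O + others)
  CaO = 100 - (71.6 + 15.9 + 5.4) = 7.1%

7.1%


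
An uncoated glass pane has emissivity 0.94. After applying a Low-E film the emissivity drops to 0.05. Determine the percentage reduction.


Percentage reduction = (1 - coated/uncoated) * 100
  Ratio = 0.05 / 0.94 = 0.0532
  Reduction = (1 - 0.0532) * 100 = 94.7%

94.7%


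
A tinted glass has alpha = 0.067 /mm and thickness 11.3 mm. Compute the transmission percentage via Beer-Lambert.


Beer-Lambert law: T = exp(-alpha * thickness)
  exponent = -0.067 * 11.3 = -0.7571
  T = exp(-0.7571) = 0.469
  Percentage = 0.469 * 100 = 46.9%

46.9%


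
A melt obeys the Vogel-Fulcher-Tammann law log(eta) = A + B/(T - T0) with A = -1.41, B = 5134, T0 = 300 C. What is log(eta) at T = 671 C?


VFT equation: log(eta) = A + B / (T - T0)
  T - T0 = 671 - 300 = 371
  B / (T - T0) = 5134 / 371 = 13.838
  log(eta) = -1.41 + 13.838 = 12.428

12.428


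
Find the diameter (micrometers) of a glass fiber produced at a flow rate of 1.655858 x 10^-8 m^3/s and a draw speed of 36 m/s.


Cross-sectional area from continuity:
  A = Q / v = 1.655858 x 10^-8 / 36 = 4.599606 x 10^-10 m^2
Diameter from circular cross-section:
  d = sqrt(4A / pi) * 10^6 (m -> um)
  d = sqrt(4 * 4.599606 x 10^-10 / pi) * 10^6 = 24.2 um

24.2 um


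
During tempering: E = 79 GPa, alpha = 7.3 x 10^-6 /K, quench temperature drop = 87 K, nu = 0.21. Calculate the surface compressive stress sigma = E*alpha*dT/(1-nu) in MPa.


Tempering stress: sigma = E * alpha * dT / (1 - nu)
  E (MPa) = 79 * 1000 = 79000
  Numerator = 79000 * (7.3 x 10^-6) * 87 = 50.1729
  Denominator = 1 - 0.21 = 0.79
  sigma = 50.1729 / 0.79 = 63.5 MPa

63.5 MPa


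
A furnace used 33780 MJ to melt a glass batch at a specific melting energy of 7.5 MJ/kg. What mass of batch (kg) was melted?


Rearrange E = m * s for m:
  m = E / s
  m = 33780 / 7.5 = 4504.0 kg

4504.0 kg


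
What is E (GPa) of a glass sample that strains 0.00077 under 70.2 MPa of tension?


Young's modulus: E = stress / strain
  E = 70.2 MPa / 0.00077 = 91168.83 MPa
Convert to GPa: 91168.83 / 1000 = 91.17 GPa

91.17 GPa


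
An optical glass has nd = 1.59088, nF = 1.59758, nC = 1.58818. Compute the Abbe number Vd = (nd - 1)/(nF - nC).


Abbe number formula: Vd = (nd - 1) / (nF - nC)
  nd - 1 = 1.59088 - 1 = 0.59088
  nF - nC = 1.59758 - 1.58818 = 0.0094
  Vd = 0.59088 / 0.0094 = 62.86

62.86


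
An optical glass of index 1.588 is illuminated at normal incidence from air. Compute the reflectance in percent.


Fresnel reflectance at normal incidence:
  R = ((n - 1)/(n + 1))^2
  (n - 1)/(n + 1) = (1.588 - 1)/(1.588 + 1) = 0.227202
  R = 0.227202^2 = 0.0516207
  R(%) = 0.0516207 * 100 = 5.162%

5.162%


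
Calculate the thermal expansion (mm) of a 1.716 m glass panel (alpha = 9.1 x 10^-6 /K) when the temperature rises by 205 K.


Thermal expansion formula: dL = alpha * L0 * dT
  dL = (9.1 x 10^-6) * 1.716 * 205 = 0.0032012 m
Convert to mm: 0.0032012 * 1000 = 3.2012 mm

3.2012 mm


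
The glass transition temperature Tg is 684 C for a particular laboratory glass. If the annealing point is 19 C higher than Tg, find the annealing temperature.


The annealing temperature is Tg plus the offset:
  T_anneal = 684 + 19 = 703 C

703 C


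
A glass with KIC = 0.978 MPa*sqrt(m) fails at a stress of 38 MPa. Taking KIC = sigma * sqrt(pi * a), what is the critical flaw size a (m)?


Rearrange KIC = sigma * sqrt(pi * a):
  sqrt(pi * a) = KIC / sigma
  sqrt(pi * a) = 0.978 / 38 = 0.025737
  a = (KIC / sigma)^2 / pi
  a = 0.025737^2 / pi = 0.0002108 m

0.0002108 m


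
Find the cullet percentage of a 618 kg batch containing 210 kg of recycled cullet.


Cullet ratio = (cullet mass / total batch mass) * 100
  Ratio = 210 / 618 * 100 = 33.98%

33.98%


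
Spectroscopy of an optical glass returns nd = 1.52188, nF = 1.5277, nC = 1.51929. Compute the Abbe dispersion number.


Abbe number formula: Vd = (nd - 1) / (nF - nC)
  nd - 1 = 1.52188 - 1 = 0.52188
  nF - nC = 1.5277 - 1.51929 = 0.00841
  Vd = 0.52188 / 0.00841 = 62.05

62.05


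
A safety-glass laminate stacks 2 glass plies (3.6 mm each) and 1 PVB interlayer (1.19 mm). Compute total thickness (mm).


Total thickness = glass contribution + PVB contribution
  Glass: 2 * 3.6 = 7.2 mm
  PVB: 1 * 1.19 = 1.19 mm
  Total = 7.2 + 1.19 = 8.39 mm

8.39 mm


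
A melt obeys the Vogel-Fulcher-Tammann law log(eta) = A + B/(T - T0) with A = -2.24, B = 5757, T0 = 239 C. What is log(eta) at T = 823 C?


VFT equation: log(eta) = A + B / (T - T0)
  T - T0 = 823 - 239 = 584
  B / (T - T0) = 5757 / 584 = 9.858
  log(eta) = -2.24 + 9.858 = 7.618

7.618


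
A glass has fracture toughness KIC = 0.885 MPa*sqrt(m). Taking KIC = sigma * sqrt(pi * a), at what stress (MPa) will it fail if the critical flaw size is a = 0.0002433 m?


Rearrange KIC = sigma * sqrt(pi * a):
  sigma = KIC / sqrt(pi * a)
  sqrt(pi * 0.0002433) = 0.027647
  sigma = 0.885 / 0.027647 = 32.01 MPa

32.01 MPa


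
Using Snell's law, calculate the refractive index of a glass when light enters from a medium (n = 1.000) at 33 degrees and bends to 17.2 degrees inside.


Apply Snell's law: n1 * sin(theta1) = n2 * sin(theta2)
  n2 = n1 * sin(theta1) / sin(theta2)
  sin(33) = 0.544639
  sin(17.2) = 0.295708
  n2 = 1.000 * 0.544639 / 0.295708 = 1.8418

1.8418


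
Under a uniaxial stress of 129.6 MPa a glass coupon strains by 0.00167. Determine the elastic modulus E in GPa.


Young's modulus: E = stress / strain
  E = 129.6 MPa / 0.00167 = 77604.79 MPa
Convert to GPa: 77604.79 / 1000 = 77.6 GPa

77.6 GPa


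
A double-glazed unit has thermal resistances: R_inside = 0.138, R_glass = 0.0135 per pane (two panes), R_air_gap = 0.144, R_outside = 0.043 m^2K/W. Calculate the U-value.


Total thermal resistance (series):
  R_total = R_in + R_glass + R_air + R_glass + R_out
  R_total = 0.138 + 0.0135 + 0.144 + 0.0135 + 0.043 = 0.352 m^2K/W
U-value = 1 / R_total = 1 / 0.352 = 2.841 W/m^2K

2.841 W/m^2K


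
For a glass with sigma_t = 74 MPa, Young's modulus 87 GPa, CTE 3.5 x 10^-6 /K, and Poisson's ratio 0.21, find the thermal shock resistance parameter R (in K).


Thermal shock resistance: R = sigma * (1 - nu) / (E * alpha)
  Numerator = 74 * (1 - 0.21) = 58.46
  Denominator = 87 * 1000 * (3.5 x 10^-6) = 0.3045
  R = 58.46 / 0.3045 = 192.0 K

192.0 K


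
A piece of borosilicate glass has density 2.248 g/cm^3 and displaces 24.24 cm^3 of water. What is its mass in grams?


Rearrange rho = m / V:
  m = rho * V
  m = 2.248 * 24.24 = 54.492 g

54.492 g


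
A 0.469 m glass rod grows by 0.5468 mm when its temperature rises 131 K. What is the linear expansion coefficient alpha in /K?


Rearrange dL = alpha * L0 * dT for alpha:
  alpha = dL / (L0 * dT)
  alpha = (0.5468 / 1000) / (0.469 * 131) = 0.0000089 /K = 8.9 x 10^-6 /K

8.9 x 10^-6 /K


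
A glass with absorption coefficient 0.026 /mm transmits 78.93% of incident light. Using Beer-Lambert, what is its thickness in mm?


Rearrange T = exp(-alpha * thickness):
  thickness = -ln(T) / alpha
  T = 78.93/100 = 0.7893
  ln(T) = -0.23661
  -ln(T) = 0.23661
  thickness = 0.23661 / 0.026 = 9.1 mm

9.1 mm


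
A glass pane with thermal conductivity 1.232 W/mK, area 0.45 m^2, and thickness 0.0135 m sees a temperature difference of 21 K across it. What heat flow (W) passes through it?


Fourier's law: Q = k * A * dT / t
  Q = 1.232 * 0.45 * 21 / 0.0135
  Q = 11.6424 / 0.0135 = 862.4 W

862.4 W


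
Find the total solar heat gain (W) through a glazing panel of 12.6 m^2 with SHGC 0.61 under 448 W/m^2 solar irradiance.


Solar heat gain: Q = Area * SHGC * Irradiance
  Q = 12.6 * 0.61 * 448 = 3443.3 W

3443.3 W


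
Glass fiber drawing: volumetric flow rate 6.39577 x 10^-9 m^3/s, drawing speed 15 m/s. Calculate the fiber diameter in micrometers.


Cross-sectional area from continuity:
  A = Q / v = 6.39577 x 10^-9 / 15 = 4.263847 x 10^-10 m^2
Diameter from circular cross-section:
  d = sqrt(4A / pi) * 10^6 (m -> um)
  d = sqrt(4 * 4.263847 x 10^-10 / pi) * 10^6 = 23.3 um

23.3 um


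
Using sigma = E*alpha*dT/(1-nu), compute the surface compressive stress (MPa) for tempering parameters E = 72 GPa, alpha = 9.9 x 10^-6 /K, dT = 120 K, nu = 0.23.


Tempering stress: sigma = E * alpha * dT / (1 - nu)
  E (MPa) = 72 * 1000 = 72000
  Numerator = 72000 * (9.9 x 10^-6) * 120 = 85.536
  Denominator = 1 - 0.23 = 0.77
  sigma = 85.536 / 0.77 = 111.1 MPa

111.1 MPa


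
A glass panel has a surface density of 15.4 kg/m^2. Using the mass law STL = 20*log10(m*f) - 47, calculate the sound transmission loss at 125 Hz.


Mass law: STL = 20 * log10(m * f) - 47
  m * f = 15.4 * 125 = 1925
  log10(1925) = 3.28443
  STL = 20 * 3.28443 - 47 = 65.6886 - 47 = 18.7 dB

18.7 dB


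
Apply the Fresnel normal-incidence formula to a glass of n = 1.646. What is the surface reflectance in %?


Fresnel reflectance at normal incidence:
  R = ((n - 1)/(n + 1))^2
  (n - 1)/(n + 1) = (1.646 - 1)/(1.646 + 1) = 0.244142
  R = 0.244142^2 = 0.0596053
  R(%) = 0.0596053 * 100 = 5.961%

5.961%


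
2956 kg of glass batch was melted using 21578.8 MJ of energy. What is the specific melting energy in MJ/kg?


Rearrange E = m * s for s:
  s = E / m
  s = 21578.8 / 2956 = 7.3 MJ/kg

7.3 MJ/kg


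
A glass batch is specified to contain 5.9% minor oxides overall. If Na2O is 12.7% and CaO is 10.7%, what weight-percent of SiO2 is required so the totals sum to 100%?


Known pieces sum to 100%:
  SiO2 = 100 - (others + Na2O + CaO)
  SiO2 = 100 - (5.9 + 12.7 + 10.7) = 70.7%

70.7%


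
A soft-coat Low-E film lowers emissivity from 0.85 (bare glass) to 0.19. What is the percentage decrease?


Percentage reduction = (1 - coated/uncoated) * 100
  Ratio = 0.19 / 0.85 = 0.2235
  Reduction = (1 - 0.2235) * 100 = 77.6%

77.6%


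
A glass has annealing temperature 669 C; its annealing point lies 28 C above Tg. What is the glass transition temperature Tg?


Rearrange T_anneal = Tg + offset for Tg:
  Tg = T_anneal - offset = 669 - 28 = 641 C

641 C


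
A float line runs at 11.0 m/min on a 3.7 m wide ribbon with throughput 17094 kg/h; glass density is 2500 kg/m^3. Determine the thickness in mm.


Ribbon cross-section from mass balance:
  Volume rate = throughput / density = 17094 / 2500 = 6.8376 m^3/h
  thickness = volume rate / (speed * 60 * width), i.e.
  thickness = throughput / (60 * speed * width * density) * 1000
  thickness = 17094 / (60 * 11.0 * 3.7 * 2500) * 1000 = 2.8 mm

2.8 mm


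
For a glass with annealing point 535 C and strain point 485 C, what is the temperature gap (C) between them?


Gap = T_anneal - T_strain:
  gap = 535 - 485 = 50 C

50 C


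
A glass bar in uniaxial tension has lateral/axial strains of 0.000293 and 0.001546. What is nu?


Poisson's ratio: nu = lateral strain / axial strain
  nu = 0.000293 / 0.001546 = 0.1895

0.1895


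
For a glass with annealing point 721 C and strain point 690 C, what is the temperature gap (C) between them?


Gap = T_anneal - T_strain:
  gap = 721 - 690 = 31 C

31 C


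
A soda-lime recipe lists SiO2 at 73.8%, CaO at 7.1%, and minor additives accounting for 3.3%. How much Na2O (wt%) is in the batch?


Pieces sum to 100%:
  Na2O = 100 - (SiO2 + CaO + others)
  Na2O = 100 - (73.8 + 7.1 + 3.3) = 15.8%

15.8%


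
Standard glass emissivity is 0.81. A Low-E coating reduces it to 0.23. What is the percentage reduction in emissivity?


Percentage reduction = (1 - coated/uncoated) * 100
  Ratio = 0.23 / 0.81 = 0.284
  Reduction = (1 - 0.284) * 100 = 71.6%

71.6%


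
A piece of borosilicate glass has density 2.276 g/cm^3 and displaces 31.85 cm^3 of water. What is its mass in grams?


Rearrange rho = m / V:
  m = rho * V
  m = 2.276 * 31.85 = 72.491 g

72.491 g


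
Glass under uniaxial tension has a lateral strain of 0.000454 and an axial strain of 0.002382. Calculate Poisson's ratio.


Poisson's ratio: nu = lateral strain / axial strain
  nu = 0.000454 / 0.002382 = 0.1906

0.1906


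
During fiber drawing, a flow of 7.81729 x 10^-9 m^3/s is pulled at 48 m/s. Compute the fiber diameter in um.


Cross-sectional area from continuity:
  A = Q / v = 7.81729 x 10^-9 / 48 = 1.628602 x 10^-10 m^2
Diameter from circular cross-section:
  d = sqrt(4A / pi) * 10^6 (m -> um)
  d = sqrt(4 * 1.628602 x 10^-10 / pi) * 10^6 = 14.4 um

14.4 um


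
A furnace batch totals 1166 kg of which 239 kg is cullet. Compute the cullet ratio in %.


Cullet ratio = (cullet mass / total batch mass) * 100
  Ratio = 239 / 1166 * 100 = 20.5%

20.5%


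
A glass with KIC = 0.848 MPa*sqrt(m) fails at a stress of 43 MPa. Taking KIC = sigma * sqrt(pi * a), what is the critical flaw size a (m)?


Rearrange KIC = sigma * sqrt(pi * a):
  sqrt(pi * a) = KIC / sigma
  sqrt(pi * a) = 0.848 / 43 = 0.019721
  a = (KIC / sigma)^2 / pi
  a = 0.019721^2 / pi = 0.0001238 m

0.0001238 m


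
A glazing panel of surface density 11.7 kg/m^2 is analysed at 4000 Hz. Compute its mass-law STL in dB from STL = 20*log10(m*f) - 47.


Mass law: STL = 20 * log10(m * f) - 47
  m * f = 11.7 * 4000 = 46800
  log10(46800) = 4.67025
  STL = 20 * 4.67025 - 47 = 93.405 - 47 = 46.4 dB

46.4 dB


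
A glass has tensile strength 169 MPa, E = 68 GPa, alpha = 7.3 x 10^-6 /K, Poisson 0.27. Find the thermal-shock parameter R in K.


Thermal shock resistance: R = sigma * (1 - nu) / (E * alpha)
  Numerator = 169 * (1 - 0.27) = 123.37
  Denominator = 68 * 1000 * (7.3 x 10^-6) = 0.4964
  R = 123.37 / 0.4964 = 248.5 K

248.5 K


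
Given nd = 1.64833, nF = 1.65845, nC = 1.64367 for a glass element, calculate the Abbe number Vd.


Abbe number formula: Vd = (nd - 1) / (nF - nC)
  nd - 1 = 1.64833 - 1 = 0.64833
  nF - nC = 1.65845 - 1.64367 = 0.01478
  Vd = 0.64833 / 0.01478 = 43.87

43.87


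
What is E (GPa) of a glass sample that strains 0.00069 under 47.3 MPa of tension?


Young's modulus: E = stress / strain
  E = 47.3 MPa / 0.00069 = 68550.72 MPa
Convert to GPa: 68550.72 / 1000 = 68.55 GPa

68.55 GPa


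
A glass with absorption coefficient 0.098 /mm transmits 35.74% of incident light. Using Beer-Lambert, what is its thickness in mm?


Rearrange T = exp(-alpha * thickness):
  thickness = -ln(T) / alpha
  T = 35.74/100 = 0.3574
  ln(T) = -1.0289
  -ln(T) = 1.0289
  thickness = 1.0289 / 0.098 = 10.5 mm

10.5 mm


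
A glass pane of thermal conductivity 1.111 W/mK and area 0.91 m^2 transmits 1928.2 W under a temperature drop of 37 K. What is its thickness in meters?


Fourier's law: t = k * A * dT / Q
  t = 1.111 * 0.91 * 37 / 1928.2
  t = 37.40737 / 1928.2 = 0.0194 m

0.0194 m


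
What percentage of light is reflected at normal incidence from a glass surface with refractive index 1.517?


Fresnel reflectance at normal incidence:
  R = ((n - 1)/(n + 1))^2
  (n - 1)/(n + 1) = (1.517 - 1)/(1.517 + 1) = 0.205403
  R = 0.205403^2 = 0.0421904
  R(%) = 0.0421904 * 100 = 4.219%

4.219%


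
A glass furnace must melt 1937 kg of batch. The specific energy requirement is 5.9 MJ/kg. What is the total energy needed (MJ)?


Total energy = mass * specific energy
  E = 1937 * 5.9 = 11428.3 MJ

11428.3 MJ


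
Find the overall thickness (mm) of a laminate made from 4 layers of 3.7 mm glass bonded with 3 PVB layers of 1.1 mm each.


Total thickness = glass contribution + PVB contribution
  Glass: 4 * 3.7 = 14.8 mm
  PVB: 3 * 1.1 = 3.3 mm
  Total = 14.8 + 3.3 = 18.1 mm

18.1 mm


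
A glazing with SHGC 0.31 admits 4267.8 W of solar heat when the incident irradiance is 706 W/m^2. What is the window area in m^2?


Rearrange Q = Area * SHGC * Irradiance:
  Area = Q / (SHGC * Irradiance)
  Area = 4267.8 / (0.31 * 706) = 19.5 m^2

19.5 m^2


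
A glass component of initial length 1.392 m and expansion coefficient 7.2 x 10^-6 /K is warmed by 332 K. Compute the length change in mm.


Thermal expansion formula: dL = alpha * L0 * dT
  dL = (7.2 x 10^-6) * 1.392 * 332 = 0.00332744 m
Convert to mm: 0.00332744 * 1000 = 3.3274 mm

3.3274 mm


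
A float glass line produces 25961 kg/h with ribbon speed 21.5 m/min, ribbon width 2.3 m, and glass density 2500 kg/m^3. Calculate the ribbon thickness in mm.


Ribbon cross-section from mass balance:
  Volume rate = throughput / density = 25961 / 2500 = 10.3844 m^3/h
  thickness = volume rate / (speed * 60 * width), i.e.
  thickness = throughput / (60 * speed * width * density) * 1000
  thickness = 25961 / (60 * 21.5 * 2.3 * 2500) * 1000 = 3.5 mm

3.5 mm


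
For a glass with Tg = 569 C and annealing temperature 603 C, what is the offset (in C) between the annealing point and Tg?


Offset = T_anneal - Tg:
  offset = 603 - 569 = 34 C

34 C


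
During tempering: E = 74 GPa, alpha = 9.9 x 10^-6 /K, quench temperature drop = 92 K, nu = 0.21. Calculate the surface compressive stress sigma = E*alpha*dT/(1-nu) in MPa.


Tempering stress: sigma = E * alpha * dT / (1 - nu)
  E (MPa) = 74 * 1000 = 74000
  Numerator = 74000 * (9.9 x 10^-6) * 92 = 67.3992
  Denominator = 1 - 0.21 = 0.79
  sigma = 67.3992 / 0.79 = 85.3 MPa

85.3 MPa


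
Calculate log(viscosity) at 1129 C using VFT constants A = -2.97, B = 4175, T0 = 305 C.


VFT equation: log(eta) = A + B / (T - T0)
  T - T0 = 1129 - 305 = 824
  B / (T - T0) = 4175 / 824 = 5.067
  log(eta) = -2.97 + 5.067 = 2.097

2.097


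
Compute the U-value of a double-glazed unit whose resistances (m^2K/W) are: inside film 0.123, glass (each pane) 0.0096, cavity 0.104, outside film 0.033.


Total thermal resistance (series):
  R_total = R_in + R_glass + R_air + R_glass + R_out
  R_total = 0.123 + 0.0096 + 0.104 + 0.0096 + 0.033 = 0.2792 m^2K/W
U-value = 1 / R_total = 1 / 0.2792 = 3.582 W/m^2K

3.582 W/m^2K


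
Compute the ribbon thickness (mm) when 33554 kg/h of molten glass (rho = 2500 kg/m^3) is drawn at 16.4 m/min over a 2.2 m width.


Ribbon cross-section from mass balance:
  Volume rate = throughput / density = 33554 / 2500 = 13.4216 m^3/h
  thickness = volume rate / (speed * 60 * width), i.e.
  thickness = throughput / (60 * speed * width * density) * 1000
  thickness = 33554 / (60 * 16.4 * 2.2 * 2500) * 1000 = 6.2 mm

6.2 mm


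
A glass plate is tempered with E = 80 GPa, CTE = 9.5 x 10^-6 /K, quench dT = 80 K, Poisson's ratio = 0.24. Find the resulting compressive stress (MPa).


Tempering stress: sigma = E * alpha * dT / (1 - nu)
  E (MPa) = 80 * 1000 = 80000
  Numerator = 80000 * (9.5 x 10^-6) * 80 = 60.8
  Denominator = 1 - 0.24 = 0.76
  sigma = 60.8 / 0.76 = 80.0 MPa

80.0 MPa


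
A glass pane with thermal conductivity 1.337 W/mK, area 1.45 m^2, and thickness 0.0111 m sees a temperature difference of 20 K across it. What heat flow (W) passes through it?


Fourier's law: Q = k * A * dT / t
  Q = 1.337 * 1.45 * 20 / 0.0111
  Q = 38.773 / 0.0111 = 3493.1 W

3493.1 W


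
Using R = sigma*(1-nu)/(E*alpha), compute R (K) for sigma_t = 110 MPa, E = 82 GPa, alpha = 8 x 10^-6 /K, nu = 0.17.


Thermal shock resistance: R = sigma * (1 - nu) / (E * alpha)
  Numerator = 110 * (1 - 0.17) = 91.3
  Denominator = 82 * 1000 * (8 x 10^-6) = 0.656
  R = 91.3 / 0.656 = 139.2 K

139.2 K


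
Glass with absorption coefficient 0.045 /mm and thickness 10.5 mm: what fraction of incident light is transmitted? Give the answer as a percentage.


Beer-Lambert law: T = exp(-alpha * thickness)
  exponent = -0.045 * 10.5 = -0.4725
  T = exp(-0.4725) = 0.6234
  Percentage = 0.6234 * 100 = 62.34%

62.34%


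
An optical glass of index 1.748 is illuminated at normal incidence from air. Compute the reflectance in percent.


Fresnel reflectance at normal incidence:
  R = ((n - 1)/(n + 1))^2
  (n - 1)/(n + 1) = (1.748 - 1)/(1.748 + 1) = 0.272198
  R = 0.272198^2 = 0.0740918
  R(%) = 0.0740918 * 100 = 7.409%

7.409%
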